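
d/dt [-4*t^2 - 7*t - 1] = -8*t - 7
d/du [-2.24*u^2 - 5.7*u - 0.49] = -4.48*u - 5.7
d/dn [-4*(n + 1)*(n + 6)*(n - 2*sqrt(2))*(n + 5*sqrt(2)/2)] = -16*n^3 - 84*n^2 - 6*sqrt(2)*n^2 - 28*sqrt(2)*n + 32*n - 12*sqrt(2) + 280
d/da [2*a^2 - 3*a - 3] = 4*a - 3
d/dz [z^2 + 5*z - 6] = 2*z + 5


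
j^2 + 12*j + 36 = (j + 6)^2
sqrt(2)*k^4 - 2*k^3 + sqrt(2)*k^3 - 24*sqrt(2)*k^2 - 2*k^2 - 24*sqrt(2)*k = k*(k - 4*sqrt(2))*(k + 3*sqrt(2))*(sqrt(2)*k + sqrt(2))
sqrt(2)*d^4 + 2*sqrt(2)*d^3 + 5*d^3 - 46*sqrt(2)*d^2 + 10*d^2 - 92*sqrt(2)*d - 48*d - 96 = (d + 2)*(d - 4*sqrt(2))*(d + 6*sqrt(2))*(sqrt(2)*d + 1)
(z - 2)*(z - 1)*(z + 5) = z^3 + 2*z^2 - 13*z + 10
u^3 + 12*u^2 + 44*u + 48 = (u + 2)*(u + 4)*(u + 6)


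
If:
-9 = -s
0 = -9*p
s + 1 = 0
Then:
No Solution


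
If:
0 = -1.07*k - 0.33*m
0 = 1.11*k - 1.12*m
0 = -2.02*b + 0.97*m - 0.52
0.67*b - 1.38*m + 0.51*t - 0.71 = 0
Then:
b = -0.26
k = 0.00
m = 0.00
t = 1.73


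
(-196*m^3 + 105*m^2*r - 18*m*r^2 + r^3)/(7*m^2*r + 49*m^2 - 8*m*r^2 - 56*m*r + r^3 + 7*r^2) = (28*m^2 - 11*m*r + r^2)/(-m*r - 7*m + r^2 + 7*r)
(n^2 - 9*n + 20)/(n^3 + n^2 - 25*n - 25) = (n - 4)/(n^2 + 6*n + 5)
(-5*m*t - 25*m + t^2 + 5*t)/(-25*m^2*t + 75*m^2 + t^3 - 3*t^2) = (t + 5)/(5*m*t - 15*m + t^2 - 3*t)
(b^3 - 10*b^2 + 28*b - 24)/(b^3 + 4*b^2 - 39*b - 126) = (b^2 - 4*b + 4)/(b^2 + 10*b + 21)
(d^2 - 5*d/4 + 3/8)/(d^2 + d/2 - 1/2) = (d - 3/4)/(d + 1)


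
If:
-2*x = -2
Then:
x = 1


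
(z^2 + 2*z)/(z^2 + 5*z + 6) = z/(z + 3)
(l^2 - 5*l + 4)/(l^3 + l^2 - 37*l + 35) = (l - 4)/(l^2 + 2*l - 35)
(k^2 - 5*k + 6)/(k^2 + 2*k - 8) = (k - 3)/(k + 4)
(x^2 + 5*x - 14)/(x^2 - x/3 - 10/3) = 3*(x + 7)/(3*x + 5)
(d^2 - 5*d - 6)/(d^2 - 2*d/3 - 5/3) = 3*(d - 6)/(3*d - 5)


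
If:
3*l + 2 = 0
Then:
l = -2/3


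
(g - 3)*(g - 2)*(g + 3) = g^3 - 2*g^2 - 9*g + 18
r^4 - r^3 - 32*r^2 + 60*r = r*(r - 5)*(r - 2)*(r + 6)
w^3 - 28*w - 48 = (w - 6)*(w + 2)*(w + 4)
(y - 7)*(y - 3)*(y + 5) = y^3 - 5*y^2 - 29*y + 105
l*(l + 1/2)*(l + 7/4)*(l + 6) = l^4 + 33*l^3/4 + 115*l^2/8 + 21*l/4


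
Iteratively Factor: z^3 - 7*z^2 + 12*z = (z - 4)*(z^2 - 3*z) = (z - 4)*(z - 3)*(z)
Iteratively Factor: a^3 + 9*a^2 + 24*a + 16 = (a + 4)*(a^2 + 5*a + 4) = (a + 4)^2*(a + 1)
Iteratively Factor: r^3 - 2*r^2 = (r)*(r^2 - 2*r) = r*(r - 2)*(r)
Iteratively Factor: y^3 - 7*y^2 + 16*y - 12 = (y - 3)*(y^2 - 4*y + 4) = (y - 3)*(y - 2)*(y - 2)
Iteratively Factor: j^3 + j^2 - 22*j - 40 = (j + 2)*(j^2 - j - 20) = (j - 5)*(j + 2)*(j + 4)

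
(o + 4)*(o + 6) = o^2 + 10*o + 24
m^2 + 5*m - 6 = (m - 1)*(m + 6)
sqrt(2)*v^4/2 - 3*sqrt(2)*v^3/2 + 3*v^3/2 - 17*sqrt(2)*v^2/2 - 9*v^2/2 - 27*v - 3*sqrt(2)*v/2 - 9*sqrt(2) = (v - 6)*(v + 3)*(v + sqrt(2)/2)*(sqrt(2)*v/2 + 1)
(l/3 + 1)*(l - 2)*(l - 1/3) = l^3/3 + 2*l^2/9 - 19*l/9 + 2/3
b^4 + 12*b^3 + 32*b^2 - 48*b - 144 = (b - 2)*(b + 2)*(b + 6)^2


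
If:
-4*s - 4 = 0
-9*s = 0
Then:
No Solution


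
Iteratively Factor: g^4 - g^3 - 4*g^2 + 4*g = (g + 2)*(g^3 - 3*g^2 + 2*g) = (g - 1)*(g + 2)*(g^2 - 2*g) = (g - 2)*(g - 1)*(g + 2)*(g)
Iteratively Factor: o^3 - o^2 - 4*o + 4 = (o - 2)*(o^2 + o - 2) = (o - 2)*(o + 2)*(o - 1)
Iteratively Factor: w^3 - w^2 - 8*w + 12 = (w - 2)*(w^2 + w - 6) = (w - 2)^2*(w + 3)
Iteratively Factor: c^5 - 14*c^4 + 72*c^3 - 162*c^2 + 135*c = (c - 3)*(c^4 - 11*c^3 + 39*c^2 - 45*c) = (c - 3)^2*(c^3 - 8*c^2 + 15*c) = (c - 3)^3*(c^2 - 5*c) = c*(c - 3)^3*(c - 5)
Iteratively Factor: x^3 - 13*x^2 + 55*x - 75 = (x - 3)*(x^2 - 10*x + 25) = (x - 5)*(x - 3)*(x - 5)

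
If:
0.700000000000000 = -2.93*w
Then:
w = -0.24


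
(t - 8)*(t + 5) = t^2 - 3*t - 40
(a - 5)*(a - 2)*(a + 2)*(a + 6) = a^4 + a^3 - 34*a^2 - 4*a + 120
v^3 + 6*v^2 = v^2*(v + 6)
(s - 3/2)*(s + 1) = s^2 - s/2 - 3/2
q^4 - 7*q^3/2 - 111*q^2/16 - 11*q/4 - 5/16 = (q - 5)*(q + 1/4)^2*(q + 1)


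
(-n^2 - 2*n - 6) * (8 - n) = n^3 - 6*n^2 - 10*n - 48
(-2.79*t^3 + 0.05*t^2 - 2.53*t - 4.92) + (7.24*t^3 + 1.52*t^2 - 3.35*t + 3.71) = 4.45*t^3 + 1.57*t^2 - 5.88*t - 1.21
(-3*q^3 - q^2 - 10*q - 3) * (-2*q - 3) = 6*q^4 + 11*q^3 + 23*q^2 + 36*q + 9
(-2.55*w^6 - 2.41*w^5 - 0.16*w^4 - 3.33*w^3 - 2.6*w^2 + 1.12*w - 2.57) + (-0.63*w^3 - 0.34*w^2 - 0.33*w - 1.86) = -2.55*w^6 - 2.41*w^5 - 0.16*w^4 - 3.96*w^3 - 2.94*w^2 + 0.79*w - 4.43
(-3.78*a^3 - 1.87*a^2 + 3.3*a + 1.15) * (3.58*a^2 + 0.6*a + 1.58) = -13.5324*a^5 - 8.9626*a^4 + 4.7196*a^3 + 3.1424*a^2 + 5.904*a + 1.817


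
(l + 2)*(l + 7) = l^2 + 9*l + 14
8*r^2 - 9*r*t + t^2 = (-8*r + t)*(-r + t)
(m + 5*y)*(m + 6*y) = m^2 + 11*m*y + 30*y^2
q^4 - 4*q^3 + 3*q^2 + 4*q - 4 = (q - 2)^2*(q - 1)*(q + 1)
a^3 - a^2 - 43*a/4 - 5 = (a - 4)*(a + 1/2)*(a + 5/2)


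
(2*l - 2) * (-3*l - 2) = -6*l^2 + 2*l + 4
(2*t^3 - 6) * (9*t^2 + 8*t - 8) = 18*t^5 + 16*t^4 - 16*t^3 - 54*t^2 - 48*t + 48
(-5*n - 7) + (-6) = -5*n - 13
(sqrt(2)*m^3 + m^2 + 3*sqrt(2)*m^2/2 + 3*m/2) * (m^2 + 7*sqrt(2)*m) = sqrt(2)*m^5 + 3*sqrt(2)*m^4/2 + 15*m^4 + 7*sqrt(2)*m^3 + 45*m^3/2 + 21*sqrt(2)*m^2/2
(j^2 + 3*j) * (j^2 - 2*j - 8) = j^4 + j^3 - 14*j^2 - 24*j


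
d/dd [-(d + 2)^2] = -2*d - 4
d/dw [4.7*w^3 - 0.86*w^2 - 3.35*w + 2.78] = 14.1*w^2 - 1.72*w - 3.35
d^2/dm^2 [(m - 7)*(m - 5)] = 2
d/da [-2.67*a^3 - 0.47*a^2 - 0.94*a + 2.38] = -8.01*a^2 - 0.94*a - 0.94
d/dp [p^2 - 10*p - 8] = 2*p - 10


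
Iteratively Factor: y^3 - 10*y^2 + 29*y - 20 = (y - 1)*(y^2 - 9*y + 20) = (y - 5)*(y - 1)*(y - 4)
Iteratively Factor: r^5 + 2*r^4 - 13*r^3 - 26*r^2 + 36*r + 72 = (r + 2)*(r^4 - 13*r^2 + 36) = (r + 2)^2*(r^3 - 2*r^2 - 9*r + 18) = (r + 2)^2*(r + 3)*(r^2 - 5*r + 6) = (r - 3)*(r + 2)^2*(r + 3)*(r - 2)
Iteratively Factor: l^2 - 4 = (l + 2)*(l - 2)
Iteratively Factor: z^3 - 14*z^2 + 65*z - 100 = (z - 4)*(z^2 - 10*z + 25) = (z - 5)*(z - 4)*(z - 5)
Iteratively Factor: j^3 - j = (j)*(j^2 - 1) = j*(j + 1)*(j - 1)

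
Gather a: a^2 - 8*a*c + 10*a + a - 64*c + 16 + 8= a^2 + a*(11 - 8*c) - 64*c + 24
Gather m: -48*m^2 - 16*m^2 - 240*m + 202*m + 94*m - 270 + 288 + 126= -64*m^2 + 56*m + 144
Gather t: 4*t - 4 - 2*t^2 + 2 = -2*t^2 + 4*t - 2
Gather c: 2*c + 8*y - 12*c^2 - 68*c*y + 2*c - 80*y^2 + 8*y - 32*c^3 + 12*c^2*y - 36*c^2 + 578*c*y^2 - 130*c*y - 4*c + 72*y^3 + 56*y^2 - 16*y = -32*c^3 + c^2*(12*y - 48) + c*(578*y^2 - 198*y) + 72*y^3 - 24*y^2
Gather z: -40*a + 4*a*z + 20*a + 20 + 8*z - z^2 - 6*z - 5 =-20*a - z^2 + z*(4*a + 2) + 15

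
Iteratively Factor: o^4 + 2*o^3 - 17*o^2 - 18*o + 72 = (o - 3)*(o^3 + 5*o^2 - 2*o - 24) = (o - 3)*(o + 4)*(o^2 + o - 6) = (o - 3)*(o - 2)*(o + 4)*(o + 3)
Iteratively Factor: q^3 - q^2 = (q)*(q^2 - q) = q^2*(q - 1)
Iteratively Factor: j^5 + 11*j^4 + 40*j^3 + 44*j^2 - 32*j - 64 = (j - 1)*(j^4 + 12*j^3 + 52*j^2 + 96*j + 64) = (j - 1)*(j + 4)*(j^3 + 8*j^2 + 20*j + 16) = (j - 1)*(j + 2)*(j + 4)*(j^2 + 6*j + 8) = (j - 1)*(j + 2)^2*(j + 4)*(j + 4)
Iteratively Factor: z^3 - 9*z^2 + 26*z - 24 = (z - 4)*(z^2 - 5*z + 6) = (z - 4)*(z - 3)*(z - 2)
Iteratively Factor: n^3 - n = (n + 1)*(n^2 - n) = (n - 1)*(n + 1)*(n)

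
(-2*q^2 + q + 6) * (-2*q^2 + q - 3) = 4*q^4 - 4*q^3 - 5*q^2 + 3*q - 18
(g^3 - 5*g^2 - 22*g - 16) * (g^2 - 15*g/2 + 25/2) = g^5 - 25*g^4/2 + 28*g^3 + 173*g^2/2 - 155*g - 200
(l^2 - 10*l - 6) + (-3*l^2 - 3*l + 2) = -2*l^2 - 13*l - 4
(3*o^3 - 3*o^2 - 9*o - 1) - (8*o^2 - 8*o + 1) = 3*o^3 - 11*o^2 - o - 2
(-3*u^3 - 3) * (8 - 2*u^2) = 6*u^5 - 24*u^3 + 6*u^2 - 24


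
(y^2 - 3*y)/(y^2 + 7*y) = (y - 3)/(y + 7)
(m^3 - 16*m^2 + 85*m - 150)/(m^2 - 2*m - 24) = (m^2 - 10*m + 25)/(m + 4)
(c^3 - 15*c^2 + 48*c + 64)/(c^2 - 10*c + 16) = (c^2 - 7*c - 8)/(c - 2)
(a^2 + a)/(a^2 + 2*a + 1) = a/(a + 1)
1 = 1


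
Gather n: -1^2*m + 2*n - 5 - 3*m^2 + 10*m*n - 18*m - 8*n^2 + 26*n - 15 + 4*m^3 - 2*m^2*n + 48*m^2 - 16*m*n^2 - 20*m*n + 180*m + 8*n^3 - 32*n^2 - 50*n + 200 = 4*m^3 + 45*m^2 + 161*m + 8*n^3 + n^2*(-16*m - 40) + n*(-2*m^2 - 10*m - 22) + 180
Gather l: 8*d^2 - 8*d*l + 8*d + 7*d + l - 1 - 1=8*d^2 + 15*d + l*(1 - 8*d) - 2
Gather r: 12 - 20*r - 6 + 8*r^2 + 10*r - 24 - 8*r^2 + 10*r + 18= 0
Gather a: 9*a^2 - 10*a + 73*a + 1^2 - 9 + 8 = 9*a^2 + 63*a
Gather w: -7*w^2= -7*w^2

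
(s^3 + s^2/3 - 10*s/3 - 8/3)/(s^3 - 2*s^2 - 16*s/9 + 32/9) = 3*(s + 1)/(3*s - 4)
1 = 1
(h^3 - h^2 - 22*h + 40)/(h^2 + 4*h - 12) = (h^2 + h - 20)/(h + 6)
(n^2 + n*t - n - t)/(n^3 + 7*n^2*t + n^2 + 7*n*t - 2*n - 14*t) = (n + t)/(n^2 + 7*n*t + 2*n + 14*t)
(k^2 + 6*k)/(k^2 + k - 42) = k*(k + 6)/(k^2 + k - 42)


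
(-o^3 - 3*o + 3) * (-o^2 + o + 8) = o^5 - o^4 - 5*o^3 - 6*o^2 - 21*o + 24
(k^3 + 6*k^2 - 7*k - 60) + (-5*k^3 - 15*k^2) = -4*k^3 - 9*k^2 - 7*k - 60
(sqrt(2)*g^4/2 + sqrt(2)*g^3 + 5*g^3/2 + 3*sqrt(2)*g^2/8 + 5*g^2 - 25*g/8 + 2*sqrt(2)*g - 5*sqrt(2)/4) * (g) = sqrt(2)*g^5/2 + sqrt(2)*g^4 + 5*g^4/2 + 3*sqrt(2)*g^3/8 + 5*g^3 - 25*g^2/8 + 2*sqrt(2)*g^2 - 5*sqrt(2)*g/4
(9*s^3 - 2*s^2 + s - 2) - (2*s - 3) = 9*s^3 - 2*s^2 - s + 1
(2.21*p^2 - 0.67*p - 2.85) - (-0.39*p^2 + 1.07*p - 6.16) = 2.6*p^2 - 1.74*p + 3.31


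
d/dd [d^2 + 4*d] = 2*d + 4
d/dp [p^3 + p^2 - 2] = p*(3*p + 2)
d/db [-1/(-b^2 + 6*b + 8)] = 2*(3 - b)/(-b^2 + 6*b + 8)^2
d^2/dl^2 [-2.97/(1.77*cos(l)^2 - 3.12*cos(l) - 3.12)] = (-37.218852*(1 - cos(l)^2)^2 + 49.204584*cos(l)^3 - 113.126706*cos(l)^2 - 69.498*cos(l) + 127.844244)/(-1.77*cos(l)^2 + 3.12*cos(l) + 3.12)^3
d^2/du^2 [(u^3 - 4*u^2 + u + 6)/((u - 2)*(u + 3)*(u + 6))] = 2*(-11*u^3 - 63*u^2 + 27*u + 459)/(u^6 + 27*u^5 + 297*u^4 + 1701*u^3 + 5346*u^2 + 8748*u + 5832)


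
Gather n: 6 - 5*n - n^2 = -n^2 - 5*n + 6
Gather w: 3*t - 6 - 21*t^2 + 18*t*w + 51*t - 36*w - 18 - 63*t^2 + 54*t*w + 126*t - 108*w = -84*t^2 + 180*t + w*(72*t - 144) - 24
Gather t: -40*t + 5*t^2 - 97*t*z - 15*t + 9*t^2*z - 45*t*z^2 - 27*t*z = t^2*(9*z + 5) + t*(-45*z^2 - 124*z - 55)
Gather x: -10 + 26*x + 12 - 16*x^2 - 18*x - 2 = -16*x^2 + 8*x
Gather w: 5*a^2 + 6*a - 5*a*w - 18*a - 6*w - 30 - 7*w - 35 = 5*a^2 - 12*a + w*(-5*a - 13) - 65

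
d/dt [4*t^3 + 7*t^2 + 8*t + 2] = 12*t^2 + 14*t + 8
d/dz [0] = 0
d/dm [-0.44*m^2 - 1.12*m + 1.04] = -0.88*m - 1.12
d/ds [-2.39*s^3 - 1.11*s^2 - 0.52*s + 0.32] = -7.17*s^2 - 2.22*s - 0.52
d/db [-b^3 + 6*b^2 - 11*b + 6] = -3*b^2 + 12*b - 11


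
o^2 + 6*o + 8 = (o + 2)*(o + 4)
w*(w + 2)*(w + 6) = w^3 + 8*w^2 + 12*w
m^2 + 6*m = m*(m + 6)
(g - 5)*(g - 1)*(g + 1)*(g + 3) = g^4 - 2*g^3 - 16*g^2 + 2*g + 15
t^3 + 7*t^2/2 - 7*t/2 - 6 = (t - 3/2)*(t + 1)*(t + 4)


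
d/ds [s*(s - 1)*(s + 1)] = 3*s^2 - 1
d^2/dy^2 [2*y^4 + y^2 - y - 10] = 24*y^2 + 2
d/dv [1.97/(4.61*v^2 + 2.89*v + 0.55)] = (-18.1634*v - 5.6933)/(4.61*v^2 + 2.89*v + 0.55)^2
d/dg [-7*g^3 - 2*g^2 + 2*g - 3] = -21*g^2 - 4*g + 2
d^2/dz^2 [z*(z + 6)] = 2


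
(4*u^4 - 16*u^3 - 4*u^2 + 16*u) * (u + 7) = 4*u^5 + 12*u^4 - 116*u^3 - 12*u^2 + 112*u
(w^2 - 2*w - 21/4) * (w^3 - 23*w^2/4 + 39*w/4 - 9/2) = w^5 - 31*w^4/4 + 16*w^3 + 99*w^2/16 - 675*w/16 + 189/8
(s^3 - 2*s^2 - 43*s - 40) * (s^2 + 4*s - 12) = s^5 + 2*s^4 - 63*s^3 - 188*s^2 + 356*s + 480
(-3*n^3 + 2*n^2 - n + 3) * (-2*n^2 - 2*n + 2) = 6*n^5 + 2*n^4 - 8*n^3 - 8*n + 6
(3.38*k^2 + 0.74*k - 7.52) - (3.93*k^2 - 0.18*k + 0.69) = -0.55*k^2 + 0.92*k - 8.21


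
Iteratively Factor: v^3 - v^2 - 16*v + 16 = (v - 4)*(v^2 + 3*v - 4) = (v - 4)*(v + 4)*(v - 1)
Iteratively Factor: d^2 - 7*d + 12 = (d - 4)*(d - 3)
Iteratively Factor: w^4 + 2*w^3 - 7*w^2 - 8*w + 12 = (w - 2)*(w^3 + 4*w^2 + w - 6) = (w - 2)*(w + 3)*(w^2 + w - 2) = (w - 2)*(w - 1)*(w + 3)*(w + 2)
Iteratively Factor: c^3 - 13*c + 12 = (c - 3)*(c^2 + 3*c - 4) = (c - 3)*(c - 1)*(c + 4)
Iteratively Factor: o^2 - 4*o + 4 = (o - 2)*(o - 2)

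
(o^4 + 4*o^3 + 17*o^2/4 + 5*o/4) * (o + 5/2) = o^5 + 13*o^4/2 + 57*o^3/4 + 95*o^2/8 + 25*o/8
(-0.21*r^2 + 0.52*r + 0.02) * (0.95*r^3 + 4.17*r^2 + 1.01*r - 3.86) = -0.1995*r^5 - 0.3817*r^4 + 1.9753*r^3 + 1.4192*r^2 - 1.987*r - 0.0772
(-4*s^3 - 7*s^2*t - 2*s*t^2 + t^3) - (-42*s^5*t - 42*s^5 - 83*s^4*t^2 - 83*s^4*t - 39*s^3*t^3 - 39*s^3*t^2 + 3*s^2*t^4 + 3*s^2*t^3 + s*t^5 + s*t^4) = 42*s^5*t + 42*s^5 + 83*s^4*t^2 + 83*s^4*t + 39*s^3*t^3 + 39*s^3*t^2 - 4*s^3 - 3*s^2*t^4 - 3*s^2*t^3 - 7*s^2*t - s*t^5 - s*t^4 - 2*s*t^2 + t^3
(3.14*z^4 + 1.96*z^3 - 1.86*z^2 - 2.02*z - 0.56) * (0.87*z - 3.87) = 2.7318*z^5 - 10.4466*z^4 - 9.2034*z^3 + 5.4408*z^2 + 7.3302*z + 2.1672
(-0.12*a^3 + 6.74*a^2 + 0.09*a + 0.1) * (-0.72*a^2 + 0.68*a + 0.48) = 0.0864*a^5 - 4.9344*a^4 + 4.4608*a^3 + 3.2244*a^2 + 0.1112*a + 0.048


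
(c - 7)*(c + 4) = c^2 - 3*c - 28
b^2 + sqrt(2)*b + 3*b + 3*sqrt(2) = (b + 3)*(b + sqrt(2))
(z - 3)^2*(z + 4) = z^3 - 2*z^2 - 15*z + 36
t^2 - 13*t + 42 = (t - 7)*(t - 6)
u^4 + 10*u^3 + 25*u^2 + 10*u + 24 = (u + 4)*(u + 6)*(-I*u + 1)*(I*u + 1)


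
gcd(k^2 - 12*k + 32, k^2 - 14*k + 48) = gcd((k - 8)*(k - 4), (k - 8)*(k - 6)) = k - 8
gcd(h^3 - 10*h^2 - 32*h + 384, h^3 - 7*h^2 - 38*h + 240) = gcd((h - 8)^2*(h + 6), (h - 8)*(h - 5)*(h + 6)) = h^2 - 2*h - 48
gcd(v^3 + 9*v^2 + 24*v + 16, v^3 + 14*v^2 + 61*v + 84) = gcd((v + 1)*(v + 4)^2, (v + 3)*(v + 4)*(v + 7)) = v + 4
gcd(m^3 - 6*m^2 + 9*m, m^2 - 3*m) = m^2 - 3*m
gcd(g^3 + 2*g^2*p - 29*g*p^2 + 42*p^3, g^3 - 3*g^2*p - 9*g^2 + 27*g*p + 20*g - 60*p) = -g + 3*p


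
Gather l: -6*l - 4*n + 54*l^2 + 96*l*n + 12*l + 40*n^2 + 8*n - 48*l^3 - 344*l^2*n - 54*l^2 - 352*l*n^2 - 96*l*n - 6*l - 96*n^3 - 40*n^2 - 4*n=-48*l^3 - 344*l^2*n - 352*l*n^2 - 96*n^3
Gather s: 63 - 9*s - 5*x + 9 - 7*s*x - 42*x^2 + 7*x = s*(-7*x - 9) - 42*x^2 + 2*x + 72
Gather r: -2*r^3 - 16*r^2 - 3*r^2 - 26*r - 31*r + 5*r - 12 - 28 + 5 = -2*r^3 - 19*r^2 - 52*r - 35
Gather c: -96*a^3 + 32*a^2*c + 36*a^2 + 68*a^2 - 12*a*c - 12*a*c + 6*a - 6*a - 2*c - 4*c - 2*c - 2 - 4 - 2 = -96*a^3 + 104*a^2 + c*(32*a^2 - 24*a - 8) - 8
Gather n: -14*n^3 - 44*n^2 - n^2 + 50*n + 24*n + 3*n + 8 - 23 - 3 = -14*n^3 - 45*n^2 + 77*n - 18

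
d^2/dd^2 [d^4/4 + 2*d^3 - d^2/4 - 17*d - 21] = 3*d^2 + 12*d - 1/2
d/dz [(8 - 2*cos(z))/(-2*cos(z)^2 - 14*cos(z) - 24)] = (cos(z)^2 - 8*cos(z) - 40)*sin(z)/(cos(z)^2 + 7*cos(z) + 12)^2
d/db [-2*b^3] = -6*b^2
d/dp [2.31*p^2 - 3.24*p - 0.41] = 4.62*p - 3.24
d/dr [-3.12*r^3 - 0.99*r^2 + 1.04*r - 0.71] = -9.36*r^2 - 1.98*r + 1.04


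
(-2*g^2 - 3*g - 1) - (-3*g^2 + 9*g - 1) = g^2 - 12*g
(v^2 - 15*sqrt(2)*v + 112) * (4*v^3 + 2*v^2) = 4*v^5 - 60*sqrt(2)*v^4 + 2*v^4 - 30*sqrt(2)*v^3 + 448*v^3 + 224*v^2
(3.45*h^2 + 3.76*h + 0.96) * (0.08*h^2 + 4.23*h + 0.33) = 0.276*h^4 + 14.8943*h^3 + 17.1201*h^2 + 5.3016*h + 0.3168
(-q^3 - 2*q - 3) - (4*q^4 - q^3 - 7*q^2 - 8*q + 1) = -4*q^4 + 7*q^2 + 6*q - 4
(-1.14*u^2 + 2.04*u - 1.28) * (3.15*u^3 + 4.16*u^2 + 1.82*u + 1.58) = -3.591*u^5 + 1.6836*u^4 + 2.3796*u^3 - 3.4132*u^2 + 0.8936*u - 2.0224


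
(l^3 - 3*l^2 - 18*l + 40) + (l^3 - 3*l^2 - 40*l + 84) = 2*l^3 - 6*l^2 - 58*l + 124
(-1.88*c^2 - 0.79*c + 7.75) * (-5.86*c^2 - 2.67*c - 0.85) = 11.0168*c^4 + 9.649*c^3 - 41.7077*c^2 - 20.021*c - 6.5875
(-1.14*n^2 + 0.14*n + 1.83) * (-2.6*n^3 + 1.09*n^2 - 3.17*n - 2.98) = 2.964*n^5 - 1.6066*n^4 - 0.991600000000001*n^3 + 4.9481*n^2 - 6.2183*n - 5.4534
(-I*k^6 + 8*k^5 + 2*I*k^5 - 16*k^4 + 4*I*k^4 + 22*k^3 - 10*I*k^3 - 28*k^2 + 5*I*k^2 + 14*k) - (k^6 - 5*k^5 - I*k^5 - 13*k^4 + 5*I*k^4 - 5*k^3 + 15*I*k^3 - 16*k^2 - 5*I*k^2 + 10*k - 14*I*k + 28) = -k^6 - I*k^6 + 13*k^5 + 3*I*k^5 - 3*k^4 - I*k^4 + 27*k^3 - 25*I*k^3 - 12*k^2 + 10*I*k^2 + 4*k + 14*I*k - 28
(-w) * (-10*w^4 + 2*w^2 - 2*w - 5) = 10*w^5 - 2*w^3 + 2*w^2 + 5*w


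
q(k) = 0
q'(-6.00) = 0.00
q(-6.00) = 0.00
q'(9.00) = 0.00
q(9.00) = 0.00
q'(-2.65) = 0.00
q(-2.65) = 0.00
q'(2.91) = 0.00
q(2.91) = 0.00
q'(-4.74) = 0.00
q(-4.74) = 0.00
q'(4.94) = 0.00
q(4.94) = 0.00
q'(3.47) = 0.00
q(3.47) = 0.00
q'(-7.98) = 0.00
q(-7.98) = 0.00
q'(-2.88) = 0.00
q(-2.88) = 0.00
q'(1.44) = 0.00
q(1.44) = 0.00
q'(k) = 0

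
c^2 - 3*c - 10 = (c - 5)*(c + 2)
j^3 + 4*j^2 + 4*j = j*(j + 2)^2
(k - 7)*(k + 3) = k^2 - 4*k - 21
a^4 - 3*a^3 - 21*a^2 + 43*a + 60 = (a - 5)*(a - 3)*(a + 1)*(a + 4)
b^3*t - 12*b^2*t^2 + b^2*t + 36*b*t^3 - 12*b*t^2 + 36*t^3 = (b - 6*t)^2*(b*t + t)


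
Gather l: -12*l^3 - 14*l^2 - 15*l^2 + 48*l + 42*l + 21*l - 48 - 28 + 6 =-12*l^3 - 29*l^2 + 111*l - 70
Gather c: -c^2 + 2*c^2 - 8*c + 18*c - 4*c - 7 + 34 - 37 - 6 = c^2 + 6*c - 16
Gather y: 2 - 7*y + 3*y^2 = 3*y^2 - 7*y + 2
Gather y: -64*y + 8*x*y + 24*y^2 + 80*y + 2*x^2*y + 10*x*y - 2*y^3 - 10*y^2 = -2*y^3 + 14*y^2 + y*(2*x^2 + 18*x + 16)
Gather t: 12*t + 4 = 12*t + 4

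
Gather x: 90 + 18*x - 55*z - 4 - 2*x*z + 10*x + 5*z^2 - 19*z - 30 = x*(28 - 2*z) + 5*z^2 - 74*z + 56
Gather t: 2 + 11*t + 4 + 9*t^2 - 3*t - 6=9*t^2 + 8*t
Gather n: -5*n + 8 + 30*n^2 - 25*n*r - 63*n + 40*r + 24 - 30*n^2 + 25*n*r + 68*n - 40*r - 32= 0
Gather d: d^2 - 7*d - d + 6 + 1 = d^2 - 8*d + 7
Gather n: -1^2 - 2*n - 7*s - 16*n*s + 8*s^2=n*(-16*s - 2) + 8*s^2 - 7*s - 1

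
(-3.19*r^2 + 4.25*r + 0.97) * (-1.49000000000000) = 4.7531*r^2 - 6.3325*r - 1.4453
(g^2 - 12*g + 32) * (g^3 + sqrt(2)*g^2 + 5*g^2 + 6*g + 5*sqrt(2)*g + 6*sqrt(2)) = g^5 - 7*g^4 + sqrt(2)*g^4 - 22*g^3 - 7*sqrt(2)*g^3 - 22*sqrt(2)*g^2 + 88*g^2 + 88*sqrt(2)*g + 192*g + 192*sqrt(2)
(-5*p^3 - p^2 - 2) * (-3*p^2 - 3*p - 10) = 15*p^5 + 18*p^4 + 53*p^3 + 16*p^2 + 6*p + 20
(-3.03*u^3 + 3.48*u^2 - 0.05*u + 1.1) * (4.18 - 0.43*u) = 1.3029*u^4 - 14.1618*u^3 + 14.5679*u^2 - 0.682*u + 4.598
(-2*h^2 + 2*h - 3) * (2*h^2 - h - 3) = -4*h^4 + 6*h^3 - 2*h^2 - 3*h + 9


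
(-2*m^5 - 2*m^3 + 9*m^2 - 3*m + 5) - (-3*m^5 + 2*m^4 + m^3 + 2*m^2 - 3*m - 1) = m^5 - 2*m^4 - 3*m^3 + 7*m^2 + 6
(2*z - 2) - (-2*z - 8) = 4*z + 6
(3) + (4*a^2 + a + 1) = 4*a^2 + a + 4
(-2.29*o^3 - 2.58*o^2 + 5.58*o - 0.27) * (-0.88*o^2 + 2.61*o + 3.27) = 2.0152*o^5 - 3.7065*o^4 - 19.1325*o^3 + 6.3648*o^2 + 17.5419*o - 0.8829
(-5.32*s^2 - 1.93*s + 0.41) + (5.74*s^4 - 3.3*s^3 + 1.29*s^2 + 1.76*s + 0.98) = 5.74*s^4 - 3.3*s^3 - 4.03*s^2 - 0.17*s + 1.39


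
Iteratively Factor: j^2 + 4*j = (j)*(j + 4)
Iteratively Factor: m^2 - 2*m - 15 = (m - 5)*(m + 3)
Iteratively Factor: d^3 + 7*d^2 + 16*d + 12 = (d + 2)*(d^2 + 5*d + 6) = (d + 2)^2*(d + 3)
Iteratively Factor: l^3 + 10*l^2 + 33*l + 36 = (l + 3)*(l^2 + 7*l + 12) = (l + 3)^2*(l + 4)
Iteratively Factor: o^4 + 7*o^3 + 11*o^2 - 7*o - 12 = (o + 4)*(o^3 + 3*o^2 - o - 3) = (o + 3)*(o + 4)*(o^2 - 1) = (o + 1)*(o + 3)*(o + 4)*(o - 1)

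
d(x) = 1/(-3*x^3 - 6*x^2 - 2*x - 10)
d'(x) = (9*x^2 + 12*x + 2)/(-3*x^3 - 6*x^2 - 2*x - 10)^2 = (9*x^2 + 12*x + 2)/(3*x^3 + 6*x^2 + 2*x + 10)^2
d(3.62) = -0.00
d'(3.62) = 0.00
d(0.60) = -0.07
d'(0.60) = 0.06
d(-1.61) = -0.10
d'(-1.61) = 0.06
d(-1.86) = -0.13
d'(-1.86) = 0.18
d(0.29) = -0.09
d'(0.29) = 0.05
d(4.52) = -0.00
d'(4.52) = 0.00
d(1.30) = -0.03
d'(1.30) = 0.04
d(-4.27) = 0.01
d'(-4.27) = 0.01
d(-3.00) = 0.04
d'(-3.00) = 0.09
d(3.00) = -0.00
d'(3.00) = 0.01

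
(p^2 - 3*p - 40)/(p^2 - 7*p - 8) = (p + 5)/(p + 1)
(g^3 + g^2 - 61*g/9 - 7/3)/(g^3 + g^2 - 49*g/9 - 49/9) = (3*g^2 + 10*g + 3)/(3*g^2 + 10*g + 7)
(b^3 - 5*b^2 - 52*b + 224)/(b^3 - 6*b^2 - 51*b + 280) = (b - 4)/(b - 5)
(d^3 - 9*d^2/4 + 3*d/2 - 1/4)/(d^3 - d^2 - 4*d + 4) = (4*d^2 - 5*d + 1)/(4*(d^2 - 4))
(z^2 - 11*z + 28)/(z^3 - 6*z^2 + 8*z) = (z - 7)/(z*(z - 2))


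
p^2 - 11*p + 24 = (p - 8)*(p - 3)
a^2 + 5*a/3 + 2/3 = (a + 2/3)*(a + 1)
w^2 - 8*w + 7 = (w - 7)*(w - 1)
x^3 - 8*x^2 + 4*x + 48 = (x - 6)*(x - 4)*(x + 2)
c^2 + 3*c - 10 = (c - 2)*(c + 5)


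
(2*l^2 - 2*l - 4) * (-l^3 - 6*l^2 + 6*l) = -2*l^5 - 10*l^4 + 28*l^3 + 12*l^2 - 24*l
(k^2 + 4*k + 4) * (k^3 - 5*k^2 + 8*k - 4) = k^5 - k^4 - 8*k^3 + 8*k^2 + 16*k - 16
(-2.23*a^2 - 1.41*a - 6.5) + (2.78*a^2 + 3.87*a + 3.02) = 0.55*a^2 + 2.46*a - 3.48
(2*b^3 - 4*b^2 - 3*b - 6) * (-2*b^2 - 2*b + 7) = -4*b^5 + 4*b^4 + 28*b^3 - 10*b^2 - 9*b - 42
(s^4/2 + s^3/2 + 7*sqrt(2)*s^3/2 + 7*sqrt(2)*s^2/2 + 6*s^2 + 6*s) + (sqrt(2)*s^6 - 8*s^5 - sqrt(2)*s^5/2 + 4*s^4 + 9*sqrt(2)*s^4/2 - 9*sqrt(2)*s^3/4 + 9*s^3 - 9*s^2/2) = sqrt(2)*s^6 - 8*s^5 - sqrt(2)*s^5/2 + 9*s^4/2 + 9*sqrt(2)*s^4/2 + 5*sqrt(2)*s^3/4 + 19*s^3/2 + 3*s^2/2 + 7*sqrt(2)*s^2/2 + 6*s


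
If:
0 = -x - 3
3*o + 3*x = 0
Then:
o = 3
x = -3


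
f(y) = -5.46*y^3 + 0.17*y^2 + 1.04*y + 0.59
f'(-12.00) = -2361.76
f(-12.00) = 9447.47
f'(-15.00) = -3689.56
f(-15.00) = 18450.74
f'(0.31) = -0.43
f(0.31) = 0.77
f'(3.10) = -155.32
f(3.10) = -157.21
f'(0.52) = -3.21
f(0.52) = 0.41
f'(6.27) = -640.77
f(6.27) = -1332.05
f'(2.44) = -95.65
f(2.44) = -75.18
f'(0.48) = -2.57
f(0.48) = 0.52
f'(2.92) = -137.63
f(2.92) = -130.86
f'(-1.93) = -60.63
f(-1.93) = 38.47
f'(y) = -16.38*y^2 + 0.34*y + 1.04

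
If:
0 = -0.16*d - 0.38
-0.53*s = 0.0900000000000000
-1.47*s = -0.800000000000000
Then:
No Solution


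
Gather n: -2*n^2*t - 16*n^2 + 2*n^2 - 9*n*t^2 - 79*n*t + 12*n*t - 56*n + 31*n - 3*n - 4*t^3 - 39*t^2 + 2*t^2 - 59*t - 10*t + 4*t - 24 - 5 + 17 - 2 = n^2*(-2*t - 14) + n*(-9*t^2 - 67*t - 28) - 4*t^3 - 37*t^2 - 65*t - 14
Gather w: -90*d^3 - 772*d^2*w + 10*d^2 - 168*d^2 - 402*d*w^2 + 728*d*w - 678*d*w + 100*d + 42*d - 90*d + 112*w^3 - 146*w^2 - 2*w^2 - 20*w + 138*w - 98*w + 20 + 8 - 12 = -90*d^3 - 158*d^2 + 52*d + 112*w^3 + w^2*(-402*d - 148) + w*(-772*d^2 + 50*d + 20) + 16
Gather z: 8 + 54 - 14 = 48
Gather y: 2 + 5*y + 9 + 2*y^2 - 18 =2*y^2 + 5*y - 7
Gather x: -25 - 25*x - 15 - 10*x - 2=-35*x - 42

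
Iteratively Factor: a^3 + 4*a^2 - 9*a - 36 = (a + 4)*(a^2 - 9) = (a + 3)*(a + 4)*(a - 3)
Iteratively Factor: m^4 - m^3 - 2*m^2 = (m - 2)*(m^3 + m^2) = m*(m - 2)*(m^2 + m) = m^2*(m - 2)*(m + 1)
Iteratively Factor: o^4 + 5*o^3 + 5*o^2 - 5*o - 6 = (o + 1)*(o^3 + 4*o^2 + o - 6) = (o + 1)*(o + 2)*(o^2 + 2*o - 3) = (o - 1)*(o + 1)*(o + 2)*(o + 3)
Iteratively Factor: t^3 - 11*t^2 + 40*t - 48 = (t - 4)*(t^2 - 7*t + 12) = (t - 4)^2*(t - 3)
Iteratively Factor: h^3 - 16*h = (h - 4)*(h^2 + 4*h) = h*(h - 4)*(h + 4)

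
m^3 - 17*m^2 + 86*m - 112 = (m - 8)*(m - 7)*(m - 2)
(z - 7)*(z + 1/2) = z^2 - 13*z/2 - 7/2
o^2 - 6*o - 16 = (o - 8)*(o + 2)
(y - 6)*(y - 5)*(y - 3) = y^3 - 14*y^2 + 63*y - 90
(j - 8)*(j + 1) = j^2 - 7*j - 8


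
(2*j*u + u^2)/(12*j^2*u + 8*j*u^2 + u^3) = 1/(6*j + u)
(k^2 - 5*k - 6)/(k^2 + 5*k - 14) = (k^2 - 5*k - 6)/(k^2 + 5*k - 14)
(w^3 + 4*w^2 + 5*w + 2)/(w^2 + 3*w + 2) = w + 1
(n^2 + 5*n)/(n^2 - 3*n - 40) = n/(n - 8)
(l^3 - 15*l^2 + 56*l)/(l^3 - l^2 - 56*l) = (l - 7)/(l + 7)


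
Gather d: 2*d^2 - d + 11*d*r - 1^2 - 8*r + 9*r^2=2*d^2 + d*(11*r - 1) + 9*r^2 - 8*r - 1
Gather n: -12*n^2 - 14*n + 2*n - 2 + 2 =-12*n^2 - 12*n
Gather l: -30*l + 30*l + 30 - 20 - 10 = 0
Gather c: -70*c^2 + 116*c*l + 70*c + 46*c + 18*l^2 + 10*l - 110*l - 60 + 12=-70*c^2 + c*(116*l + 116) + 18*l^2 - 100*l - 48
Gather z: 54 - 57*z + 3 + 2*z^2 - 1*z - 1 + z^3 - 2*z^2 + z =z^3 - 57*z + 56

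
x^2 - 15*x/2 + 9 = (x - 6)*(x - 3/2)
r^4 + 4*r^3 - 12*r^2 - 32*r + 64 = (r - 2)^2*(r + 4)^2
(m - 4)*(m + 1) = m^2 - 3*m - 4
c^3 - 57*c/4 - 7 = (c - 4)*(c + 1/2)*(c + 7/2)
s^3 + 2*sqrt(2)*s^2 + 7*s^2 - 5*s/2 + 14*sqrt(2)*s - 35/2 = (s + 7)*(s - sqrt(2)/2)*(s + 5*sqrt(2)/2)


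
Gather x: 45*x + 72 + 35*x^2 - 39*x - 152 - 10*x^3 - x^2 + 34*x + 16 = -10*x^3 + 34*x^2 + 40*x - 64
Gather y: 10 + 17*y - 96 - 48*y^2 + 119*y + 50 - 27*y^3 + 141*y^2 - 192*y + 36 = -27*y^3 + 93*y^2 - 56*y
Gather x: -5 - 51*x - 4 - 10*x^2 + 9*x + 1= -10*x^2 - 42*x - 8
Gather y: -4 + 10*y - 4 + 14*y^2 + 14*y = 14*y^2 + 24*y - 8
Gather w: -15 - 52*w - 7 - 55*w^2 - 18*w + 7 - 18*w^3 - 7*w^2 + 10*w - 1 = -18*w^3 - 62*w^2 - 60*w - 16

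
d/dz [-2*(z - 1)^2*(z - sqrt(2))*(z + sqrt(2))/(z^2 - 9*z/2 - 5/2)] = 4*(-4*z^5 + 31*z^4 - 16*z^3 - 31*z^2 - 18*z + 38)/(4*z^4 - 36*z^3 + 61*z^2 + 90*z + 25)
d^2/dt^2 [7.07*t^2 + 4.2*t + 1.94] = 14.1400000000000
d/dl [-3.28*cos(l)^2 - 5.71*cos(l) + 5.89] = (6.56*cos(l) + 5.71)*sin(l)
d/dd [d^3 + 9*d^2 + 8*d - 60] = 3*d^2 + 18*d + 8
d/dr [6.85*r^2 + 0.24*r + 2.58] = 13.7*r + 0.24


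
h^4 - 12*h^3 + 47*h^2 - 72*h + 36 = (h - 6)*(h - 3)*(h - 2)*(h - 1)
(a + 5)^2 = a^2 + 10*a + 25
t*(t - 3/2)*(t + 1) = t^3 - t^2/2 - 3*t/2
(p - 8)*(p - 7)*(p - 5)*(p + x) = p^4 + p^3*x - 20*p^3 - 20*p^2*x + 131*p^2 + 131*p*x - 280*p - 280*x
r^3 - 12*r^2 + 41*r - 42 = (r - 7)*(r - 3)*(r - 2)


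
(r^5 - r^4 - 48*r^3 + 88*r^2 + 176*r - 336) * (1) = r^5 - r^4 - 48*r^3 + 88*r^2 + 176*r - 336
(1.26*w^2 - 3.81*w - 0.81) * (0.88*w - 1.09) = 1.1088*w^3 - 4.7262*w^2 + 3.4401*w + 0.8829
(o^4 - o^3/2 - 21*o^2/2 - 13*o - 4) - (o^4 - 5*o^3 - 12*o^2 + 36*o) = 9*o^3/2 + 3*o^2/2 - 49*o - 4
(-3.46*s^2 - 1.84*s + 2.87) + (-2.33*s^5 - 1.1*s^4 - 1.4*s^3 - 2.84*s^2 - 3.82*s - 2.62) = -2.33*s^5 - 1.1*s^4 - 1.4*s^3 - 6.3*s^2 - 5.66*s + 0.25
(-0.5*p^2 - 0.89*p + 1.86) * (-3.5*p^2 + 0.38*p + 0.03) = 1.75*p^4 + 2.925*p^3 - 6.8632*p^2 + 0.6801*p + 0.0558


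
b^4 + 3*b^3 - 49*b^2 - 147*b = b*(b - 7)*(b + 3)*(b + 7)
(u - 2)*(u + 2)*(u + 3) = u^3 + 3*u^2 - 4*u - 12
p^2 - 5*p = p*(p - 5)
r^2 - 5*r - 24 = (r - 8)*(r + 3)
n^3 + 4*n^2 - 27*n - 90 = (n - 5)*(n + 3)*(n + 6)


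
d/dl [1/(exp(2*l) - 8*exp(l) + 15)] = 2*(4 - exp(l))*exp(l)/(exp(2*l) - 8*exp(l) + 15)^2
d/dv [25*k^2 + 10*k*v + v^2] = 10*k + 2*v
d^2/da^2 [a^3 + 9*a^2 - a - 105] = 6*a + 18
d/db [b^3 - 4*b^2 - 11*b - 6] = 3*b^2 - 8*b - 11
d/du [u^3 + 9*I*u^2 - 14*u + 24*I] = 3*u^2 + 18*I*u - 14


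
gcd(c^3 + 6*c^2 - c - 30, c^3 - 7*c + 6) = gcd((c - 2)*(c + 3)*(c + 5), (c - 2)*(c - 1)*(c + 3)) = c^2 + c - 6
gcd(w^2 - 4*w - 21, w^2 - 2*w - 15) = w + 3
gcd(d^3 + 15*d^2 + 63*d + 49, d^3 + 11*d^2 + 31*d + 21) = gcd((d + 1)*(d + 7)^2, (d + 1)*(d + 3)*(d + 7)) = d^2 + 8*d + 7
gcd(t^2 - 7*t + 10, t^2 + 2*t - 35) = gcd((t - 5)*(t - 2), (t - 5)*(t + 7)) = t - 5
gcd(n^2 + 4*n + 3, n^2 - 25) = 1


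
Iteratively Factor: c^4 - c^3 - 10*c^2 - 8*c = (c + 2)*(c^3 - 3*c^2 - 4*c) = c*(c + 2)*(c^2 - 3*c - 4) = c*(c + 1)*(c + 2)*(c - 4)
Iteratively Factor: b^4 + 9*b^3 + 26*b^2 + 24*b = (b)*(b^3 + 9*b^2 + 26*b + 24) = b*(b + 4)*(b^2 + 5*b + 6) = b*(b + 3)*(b + 4)*(b + 2)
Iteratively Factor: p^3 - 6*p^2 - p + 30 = (p - 5)*(p^2 - p - 6) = (p - 5)*(p + 2)*(p - 3)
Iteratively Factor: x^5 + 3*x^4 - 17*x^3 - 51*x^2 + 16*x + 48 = (x + 4)*(x^4 - x^3 - 13*x^2 + x + 12) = (x + 1)*(x + 4)*(x^3 - 2*x^2 - 11*x + 12) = (x + 1)*(x + 3)*(x + 4)*(x^2 - 5*x + 4) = (x - 4)*(x + 1)*(x + 3)*(x + 4)*(x - 1)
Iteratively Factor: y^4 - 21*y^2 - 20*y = (y)*(y^3 - 21*y - 20) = y*(y - 5)*(y^2 + 5*y + 4) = y*(y - 5)*(y + 1)*(y + 4)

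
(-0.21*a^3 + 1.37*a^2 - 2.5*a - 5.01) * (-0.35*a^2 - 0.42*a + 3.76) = 0.0735*a^5 - 0.3913*a^4 - 0.49*a^3 + 7.9547*a^2 - 7.2958*a - 18.8376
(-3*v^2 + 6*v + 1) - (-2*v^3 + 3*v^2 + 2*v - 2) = 2*v^3 - 6*v^2 + 4*v + 3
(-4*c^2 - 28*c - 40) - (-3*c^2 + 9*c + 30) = -c^2 - 37*c - 70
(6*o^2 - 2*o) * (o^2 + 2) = 6*o^4 - 2*o^3 + 12*o^2 - 4*o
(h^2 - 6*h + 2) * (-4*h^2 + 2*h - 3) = -4*h^4 + 26*h^3 - 23*h^2 + 22*h - 6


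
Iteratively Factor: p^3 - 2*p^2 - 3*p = (p + 1)*(p^2 - 3*p) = (p - 3)*(p + 1)*(p)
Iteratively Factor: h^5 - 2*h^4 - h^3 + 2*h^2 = (h)*(h^4 - 2*h^3 - h^2 + 2*h) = h*(h - 2)*(h^3 - h) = h^2*(h - 2)*(h^2 - 1) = h^2*(h - 2)*(h + 1)*(h - 1)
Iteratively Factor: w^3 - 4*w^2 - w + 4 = (w - 4)*(w^2 - 1) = (w - 4)*(w + 1)*(w - 1)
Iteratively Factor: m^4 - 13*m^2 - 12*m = (m - 4)*(m^3 + 4*m^2 + 3*m) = m*(m - 4)*(m^2 + 4*m + 3) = m*(m - 4)*(m + 1)*(m + 3)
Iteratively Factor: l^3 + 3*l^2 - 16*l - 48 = (l + 3)*(l^2 - 16) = (l + 3)*(l + 4)*(l - 4)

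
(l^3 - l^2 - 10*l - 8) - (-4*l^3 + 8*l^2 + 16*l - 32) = 5*l^3 - 9*l^2 - 26*l + 24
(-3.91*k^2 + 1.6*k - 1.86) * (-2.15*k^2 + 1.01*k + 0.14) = 8.4065*k^4 - 7.3891*k^3 + 5.0676*k^2 - 1.6546*k - 0.2604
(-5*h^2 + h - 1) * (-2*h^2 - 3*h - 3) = 10*h^4 + 13*h^3 + 14*h^2 + 3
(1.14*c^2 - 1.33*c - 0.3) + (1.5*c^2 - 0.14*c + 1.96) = 2.64*c^2 - 1.47*c + 1.66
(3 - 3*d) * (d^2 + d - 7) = -3*d^3 + 24*d - 21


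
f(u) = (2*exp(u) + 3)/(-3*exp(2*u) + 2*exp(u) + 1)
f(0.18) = -5.96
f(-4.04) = 2.93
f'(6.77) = 0.00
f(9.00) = 0.00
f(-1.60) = 2.66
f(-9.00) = 3.00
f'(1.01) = 0.96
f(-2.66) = 2.79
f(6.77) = -0.00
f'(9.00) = 0.00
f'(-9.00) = 0.00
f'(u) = (2*exp(u) + 3)*(6*exp(2*u) - 2*exp(u))/(-3*exp(2*u) + 2*exp(u) + 1)^2 + 2*exp(u)/(-3*exp(2*u) + 2*exp(u) + 1)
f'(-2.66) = -0.15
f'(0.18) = 38.18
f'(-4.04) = -0.06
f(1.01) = -0.53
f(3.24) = -0.03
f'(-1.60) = -0.01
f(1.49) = -0.24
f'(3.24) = 0.03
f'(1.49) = 0.36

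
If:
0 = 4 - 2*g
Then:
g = 2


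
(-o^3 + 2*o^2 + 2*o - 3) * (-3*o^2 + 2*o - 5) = 3*o^5 - 8*o^4 + 3*o^3 + 3*o^2 - 16*o + 15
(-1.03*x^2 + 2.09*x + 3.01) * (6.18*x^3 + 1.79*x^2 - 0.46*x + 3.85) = -6.3654*x^5 + 11.0725*x^4 + 22.8167*x^3 + 0.461*x^2 + 6.6619*x + 11.5885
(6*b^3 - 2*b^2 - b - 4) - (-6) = 6*b^3 - 2*b^2 - b + 2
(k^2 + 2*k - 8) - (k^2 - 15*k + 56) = 17*k - 64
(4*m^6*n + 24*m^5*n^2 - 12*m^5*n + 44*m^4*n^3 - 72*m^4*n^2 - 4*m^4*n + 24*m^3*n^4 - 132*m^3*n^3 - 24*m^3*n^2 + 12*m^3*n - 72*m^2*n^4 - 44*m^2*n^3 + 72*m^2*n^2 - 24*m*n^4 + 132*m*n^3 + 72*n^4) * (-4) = -16*m^6*n - 96*m^5*n^2 + 48*m^5*n - 176*m^4*n^3 + 288*m^4*n^2 + 16*m^4*n - 96*m^3*n^4 + 528*m^3*n^3 + 96*m^3*n^2 - 48*m^3*n + 288*m^2*n^4 + 176*m^2*n^3 - 288*m^2*n^2 + 96*m*n^4 - 528*m*n^3 - 288*n^4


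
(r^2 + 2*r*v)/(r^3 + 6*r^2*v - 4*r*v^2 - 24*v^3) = r/(r^2 + 4*r*v - 12*v^2)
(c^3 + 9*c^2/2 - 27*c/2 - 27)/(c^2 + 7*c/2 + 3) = (c^2 + 3*c - 18)/(c + 2)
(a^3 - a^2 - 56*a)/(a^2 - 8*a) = a + 7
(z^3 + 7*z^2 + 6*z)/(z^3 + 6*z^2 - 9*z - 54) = z*(z + 1)/(z^2 - 9)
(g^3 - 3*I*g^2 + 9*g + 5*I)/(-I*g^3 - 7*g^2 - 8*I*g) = (I*g^2 + 4*g + 5*I)/(g*(g - 8*I))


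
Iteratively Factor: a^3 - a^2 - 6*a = (a + 2)*(a^2 - 3*a) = a*(a + 2)*(a - 3)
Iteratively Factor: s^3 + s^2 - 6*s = (s)*(s^2 + s - 6) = s*(s - 2)*(s + 3)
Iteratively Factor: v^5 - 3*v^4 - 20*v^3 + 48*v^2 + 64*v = (v + 1)*(v^4 - 4*v^3 - 16*v^2 + 64*v) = v*(v + 1)*(v^3 - 4*v^2 - 16*v + 64) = v*(v + 1)*(v + 4)*(v^2 - 8*v + 16) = v*(v - 4)*(v + 1)*(v + 4)*(v - 4)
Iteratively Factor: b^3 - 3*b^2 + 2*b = (b - 1)*(b^2 - 2*b) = (b - 2)*(b - 1)*(b)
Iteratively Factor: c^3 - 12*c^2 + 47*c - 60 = (c - 3)*(c^2 - 9*c + 20) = (c - 5)*(c - 3)*(c - 4)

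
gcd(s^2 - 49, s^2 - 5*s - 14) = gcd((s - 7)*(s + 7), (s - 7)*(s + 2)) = s - 7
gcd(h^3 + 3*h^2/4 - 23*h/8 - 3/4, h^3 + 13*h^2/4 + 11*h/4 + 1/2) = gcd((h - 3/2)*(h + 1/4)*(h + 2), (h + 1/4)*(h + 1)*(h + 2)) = h^2 + 9*h/4 + 1/2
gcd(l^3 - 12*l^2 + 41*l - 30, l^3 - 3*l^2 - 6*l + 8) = l - 1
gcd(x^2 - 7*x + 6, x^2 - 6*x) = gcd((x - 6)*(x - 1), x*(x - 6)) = x - 6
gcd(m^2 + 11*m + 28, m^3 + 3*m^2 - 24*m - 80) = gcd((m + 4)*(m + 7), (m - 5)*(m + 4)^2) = m + 4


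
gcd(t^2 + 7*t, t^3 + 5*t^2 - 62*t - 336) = t + 7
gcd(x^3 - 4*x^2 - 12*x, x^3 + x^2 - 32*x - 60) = x^2 - 4*x - 12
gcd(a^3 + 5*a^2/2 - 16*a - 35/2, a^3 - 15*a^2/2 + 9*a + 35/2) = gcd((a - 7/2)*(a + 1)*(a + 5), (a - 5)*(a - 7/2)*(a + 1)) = a^2 - 5*a/2 - 7/2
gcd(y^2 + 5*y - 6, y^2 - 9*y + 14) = 1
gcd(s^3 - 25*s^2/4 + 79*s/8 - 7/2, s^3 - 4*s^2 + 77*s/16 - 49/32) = s^2 - 9*s/4 + 7/8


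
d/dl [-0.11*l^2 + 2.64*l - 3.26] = 2.64 - 0.22*l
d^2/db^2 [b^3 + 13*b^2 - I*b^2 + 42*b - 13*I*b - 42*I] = 6*b + 26 - 2*I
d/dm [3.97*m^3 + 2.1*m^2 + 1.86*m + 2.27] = 11.91*m^2 + 4.2*m + 1.86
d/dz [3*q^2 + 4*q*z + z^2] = 4*q + 2*z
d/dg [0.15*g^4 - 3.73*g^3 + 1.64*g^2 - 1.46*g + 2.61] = 0.6*g^3 - 11.19*g^2 + 3.28*g - 1.46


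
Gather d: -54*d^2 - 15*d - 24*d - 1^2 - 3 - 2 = -54*d^2 - 39*d - 6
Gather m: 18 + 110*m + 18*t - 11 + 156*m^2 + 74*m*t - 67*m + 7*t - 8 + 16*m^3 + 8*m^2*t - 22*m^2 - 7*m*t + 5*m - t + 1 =16*m^3 + m^2*(8*t + 134) + m*(67*t + 48) + 24*t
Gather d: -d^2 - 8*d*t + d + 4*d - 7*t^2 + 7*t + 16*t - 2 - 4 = -d^2 + d*(5 - 8*t) - 7*t^2 + 23*t - 6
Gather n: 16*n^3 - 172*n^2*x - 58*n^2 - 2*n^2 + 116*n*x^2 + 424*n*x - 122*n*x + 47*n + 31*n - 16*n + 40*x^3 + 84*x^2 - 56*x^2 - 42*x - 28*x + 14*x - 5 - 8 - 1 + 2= 16*n^3 + n^2*(-172*x - 60) + n*(116*x^2 + 302*x + 62) + 40*x^3 + 28*x^2 - 56*x - 12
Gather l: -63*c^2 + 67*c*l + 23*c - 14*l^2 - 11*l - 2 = -63*c^2 + 23*c - 14*l^2 + l*(67*c - 11) - 2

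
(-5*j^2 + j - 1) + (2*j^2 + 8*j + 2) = -3*j^2 + 9*j + 1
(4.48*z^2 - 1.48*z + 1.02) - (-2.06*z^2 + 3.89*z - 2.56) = 6.54*z^2 - 5.37*z + 3.58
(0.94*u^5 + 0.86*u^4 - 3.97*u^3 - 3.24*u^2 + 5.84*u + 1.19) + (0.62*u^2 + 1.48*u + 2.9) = 0.94*u^5 + 0.86*u^4 - 3.97*u^3 - 2.62*u^2 + 7.32*u + 4.09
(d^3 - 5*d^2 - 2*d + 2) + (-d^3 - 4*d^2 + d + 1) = -9*d^2 - d + 3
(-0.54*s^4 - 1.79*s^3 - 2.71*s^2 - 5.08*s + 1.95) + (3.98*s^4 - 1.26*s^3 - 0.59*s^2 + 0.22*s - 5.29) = 3.44*s^4 - 3.05*s^3 - 3.3*s^2 - 4.86*s - 3.34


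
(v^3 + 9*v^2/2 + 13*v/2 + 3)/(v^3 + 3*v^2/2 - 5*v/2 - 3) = (2*v + 3)/(2*v - 3)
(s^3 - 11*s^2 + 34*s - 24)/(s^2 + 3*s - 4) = (s^2 - 10*s + 24)/(s + 4)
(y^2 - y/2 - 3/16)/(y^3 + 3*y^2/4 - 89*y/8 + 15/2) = (4*y + 1)/(2*(2*y^2 + 3*y - 20))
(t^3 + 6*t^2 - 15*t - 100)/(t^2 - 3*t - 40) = (t^2 + t - 20)/(t - 8)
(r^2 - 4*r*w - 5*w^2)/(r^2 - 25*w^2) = (r + w)/(r + 5*w)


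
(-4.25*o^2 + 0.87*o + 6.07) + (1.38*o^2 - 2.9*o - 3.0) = -2.87*o^2 - 2.03*o + 3.07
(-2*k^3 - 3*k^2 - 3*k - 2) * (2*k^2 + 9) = -4*k^5 - 6*k^4 - 24*k^3 - 31*k^2 - 27*k - 18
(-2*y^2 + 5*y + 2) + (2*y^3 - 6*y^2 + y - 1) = 2*y^3 - 8*y^2 + 6*y + 1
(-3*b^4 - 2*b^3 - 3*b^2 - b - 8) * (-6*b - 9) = 18*b^5 + 39*b^4 + 36*b^3 + 33*b^2 + 57*b + 72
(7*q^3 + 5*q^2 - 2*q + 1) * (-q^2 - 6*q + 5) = -7*q^5 - 47*q^4 + 7*q^3 + 36*q^2 - 16*q + 5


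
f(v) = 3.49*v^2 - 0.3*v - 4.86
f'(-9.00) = -63.12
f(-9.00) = 280.53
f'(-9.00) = -63.12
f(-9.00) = 280.53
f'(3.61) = 24.90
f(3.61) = 39.54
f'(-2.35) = -16.70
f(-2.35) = 15.12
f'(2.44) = 16.73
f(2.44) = 15.19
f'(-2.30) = -16.35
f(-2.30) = 14.29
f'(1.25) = 8.42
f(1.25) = 0.22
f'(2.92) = 20.08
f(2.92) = 24.02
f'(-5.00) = -35.20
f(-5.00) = 83.89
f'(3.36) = 23.15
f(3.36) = 33.53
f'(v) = 6.98*v - 0.3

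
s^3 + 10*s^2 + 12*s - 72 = (s - 2)*(s + 6)^2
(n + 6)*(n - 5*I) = n^2 + 6*n - 5*I*n - 30*I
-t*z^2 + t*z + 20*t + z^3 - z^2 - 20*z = (-t + z)*(z - 5)*(z + 4)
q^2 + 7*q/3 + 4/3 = (q + 1)*(q + 4/3)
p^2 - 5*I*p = p*(p - 5*I)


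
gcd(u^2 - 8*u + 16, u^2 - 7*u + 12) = u - 4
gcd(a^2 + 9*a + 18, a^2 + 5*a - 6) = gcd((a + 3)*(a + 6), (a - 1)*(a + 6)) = a + 6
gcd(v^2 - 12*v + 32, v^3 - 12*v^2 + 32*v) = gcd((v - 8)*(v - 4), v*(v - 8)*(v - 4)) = v^2 - 12*v + 32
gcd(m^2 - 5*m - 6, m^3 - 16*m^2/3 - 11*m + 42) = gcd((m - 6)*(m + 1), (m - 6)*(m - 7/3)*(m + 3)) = m - 6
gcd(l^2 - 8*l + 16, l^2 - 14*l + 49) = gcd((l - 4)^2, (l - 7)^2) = 1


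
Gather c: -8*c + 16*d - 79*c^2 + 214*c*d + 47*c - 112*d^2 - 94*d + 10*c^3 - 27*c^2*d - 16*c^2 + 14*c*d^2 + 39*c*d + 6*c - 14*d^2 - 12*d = 10*c^3 + c^2*(-27*d - 95) + c*(14*d^2 + 253*d + 45) - 126*d^2 - 90*d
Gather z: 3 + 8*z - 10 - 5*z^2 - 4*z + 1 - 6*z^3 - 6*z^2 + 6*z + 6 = -6*z^3 - 11*z^2 + 10*z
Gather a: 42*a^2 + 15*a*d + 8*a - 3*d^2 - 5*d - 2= 42*a^2 + a*(15*d + 8) - 3*d^2 - 5*d - 2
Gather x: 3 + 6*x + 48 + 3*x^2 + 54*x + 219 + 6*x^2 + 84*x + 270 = 9*x^2 + 144*x + 540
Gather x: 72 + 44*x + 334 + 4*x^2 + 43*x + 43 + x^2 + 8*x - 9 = 5*x^2 + 95*x + 440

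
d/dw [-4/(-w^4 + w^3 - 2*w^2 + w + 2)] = 4*(-4*w^3 + 3*w^2 - 4*w + 1)/(-w^4 + w^3 - 2*w^2 + w + 2)^2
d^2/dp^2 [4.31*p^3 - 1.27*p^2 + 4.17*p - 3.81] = 25.86*p - 2.54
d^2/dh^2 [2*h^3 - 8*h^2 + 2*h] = 12*h - 16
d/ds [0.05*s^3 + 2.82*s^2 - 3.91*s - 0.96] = 0.15*s^2 + 5.64*s - 3.91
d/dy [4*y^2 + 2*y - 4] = 8*y + 2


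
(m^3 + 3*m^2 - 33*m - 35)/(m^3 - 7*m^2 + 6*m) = (m^3 + 3*m^2 - 33*m - 35)/(m*(m^2 - 7*m + 6))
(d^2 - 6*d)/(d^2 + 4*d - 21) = d*(d - 6)/(d^2 + 4*d - 21)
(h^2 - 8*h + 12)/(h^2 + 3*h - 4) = (h^2 - 8*h + 12)/(h^2 + 3*h - 4)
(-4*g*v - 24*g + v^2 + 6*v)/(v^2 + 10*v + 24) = (-4*g + v)/(v + 4)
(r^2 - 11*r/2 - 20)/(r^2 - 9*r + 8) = (r + 5/2)/(r - 1)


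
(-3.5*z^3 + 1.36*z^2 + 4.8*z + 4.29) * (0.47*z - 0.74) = -1.645*z^4 + 3.2292*z^3 + 1.2496*z^2 - 1.5357*z - 3.1746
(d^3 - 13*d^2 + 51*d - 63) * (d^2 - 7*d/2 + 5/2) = d^5 - 33*d^4/2 + 99*d^3 - 274*d^2 + 348*d - 315/2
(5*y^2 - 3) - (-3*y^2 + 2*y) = 8*y^2 - 2*y - 3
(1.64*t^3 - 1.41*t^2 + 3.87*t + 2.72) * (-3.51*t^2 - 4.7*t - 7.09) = -5.7564*t^5 - 2.7589*t^4 - 18.5843*t^3 - 17.7393*t^2 - 40.2223*t - 19.2848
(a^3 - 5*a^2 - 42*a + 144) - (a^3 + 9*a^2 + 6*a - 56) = -14*a^2 - 48*a + 200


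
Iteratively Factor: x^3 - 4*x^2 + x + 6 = (x + 1)*(x^2 - 5*x + 6) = (x - 3)*(x + 1)*(x - 2)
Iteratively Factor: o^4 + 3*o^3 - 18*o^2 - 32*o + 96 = (o + 4)*(o^3 - o^2 - 14*o + 24) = (o + 4)^2*(o^2 - 5*o + 6) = (o - 3)*(o + 4)^2*(o - 2)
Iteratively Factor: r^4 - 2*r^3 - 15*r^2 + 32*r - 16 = (r - 1)*(r^3 - r^2 - 16*r + 16) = (r - 1)^2*(r^2 - 16) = (r - 4)*(r - 1)^2*(r + 4)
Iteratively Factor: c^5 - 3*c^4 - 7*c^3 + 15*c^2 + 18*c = (c - 3)*(c^4 - 7*c^2 - 6*c) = (c - 3)*(c + 1)*(c^3 - c^2 - 6*c) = (c - 3)*(c + 1)*(c + 2)*(c^2 - 3*c) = c*(c - 3)*(c + 1)*(c + 2)*(c - 3)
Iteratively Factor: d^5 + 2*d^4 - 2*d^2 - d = (d + 1)*(d^4 + d^3 - d^2 - d) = (d + 1)^2*(d^3 - d) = (d + 1)^3*(d^2 - d) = (d - 1)*(d + 1)^3*(d)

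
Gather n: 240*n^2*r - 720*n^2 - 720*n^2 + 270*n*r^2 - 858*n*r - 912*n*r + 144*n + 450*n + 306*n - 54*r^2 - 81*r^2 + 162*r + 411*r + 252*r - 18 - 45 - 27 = n^2*(240*r - 1440) + n*(270*r^2 - 1770*r + 900) - 135*r^2 + 825*r - 90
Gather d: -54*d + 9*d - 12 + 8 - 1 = -45*d - 5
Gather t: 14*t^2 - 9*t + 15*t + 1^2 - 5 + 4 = 14*t^2 + 6*t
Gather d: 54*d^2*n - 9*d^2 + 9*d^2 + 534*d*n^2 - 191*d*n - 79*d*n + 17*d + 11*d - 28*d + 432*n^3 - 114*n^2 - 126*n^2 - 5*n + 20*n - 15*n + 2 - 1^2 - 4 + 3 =54*d^2*n + d*(534*n^2 - 270*n) + 432*n^3 - 240*n^2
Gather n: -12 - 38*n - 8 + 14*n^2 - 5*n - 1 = 14*n^2 - 43*n - 21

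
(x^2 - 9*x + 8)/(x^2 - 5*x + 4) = (x - 8)/(x - 4)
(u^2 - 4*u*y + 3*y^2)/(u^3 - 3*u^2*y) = (u - y)/u^2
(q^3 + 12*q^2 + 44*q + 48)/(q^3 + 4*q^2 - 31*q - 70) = (q^2 + 10*q + 24)/(q^2 + 2*q - 35)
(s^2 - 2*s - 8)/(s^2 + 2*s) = (s - 4)/s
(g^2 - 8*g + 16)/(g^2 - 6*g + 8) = (g - 4)/(g - 2)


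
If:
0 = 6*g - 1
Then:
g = 1/6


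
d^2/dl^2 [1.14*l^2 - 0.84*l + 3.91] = 2.28000000000000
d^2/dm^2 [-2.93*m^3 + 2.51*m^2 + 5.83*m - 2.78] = 5.02 - 17.58*m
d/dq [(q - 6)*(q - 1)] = 2*q - 7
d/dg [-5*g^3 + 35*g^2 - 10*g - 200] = -15*g^2 + 70*g - 10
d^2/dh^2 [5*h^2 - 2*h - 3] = 10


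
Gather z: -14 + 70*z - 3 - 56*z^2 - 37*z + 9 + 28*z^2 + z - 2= -28*z^2 + 34*z - 10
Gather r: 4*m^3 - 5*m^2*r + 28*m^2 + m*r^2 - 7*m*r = 4*m^3 + 28*m^2 + m*r^2 + r*(-5*m^2 - 7*m)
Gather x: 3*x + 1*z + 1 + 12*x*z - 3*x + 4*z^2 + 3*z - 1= 12*x*z + 4*z^2 + 4*z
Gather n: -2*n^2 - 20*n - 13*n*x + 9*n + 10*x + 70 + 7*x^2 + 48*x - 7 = -2*n^2 + n*(-13*x - 11) + 7*x^2 + 58*x + 63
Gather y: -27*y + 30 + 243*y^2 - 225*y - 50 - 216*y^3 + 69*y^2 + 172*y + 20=-216*y^3 + 312*y^2 - 80*y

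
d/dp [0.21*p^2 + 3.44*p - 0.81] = 0.42*p + 3.44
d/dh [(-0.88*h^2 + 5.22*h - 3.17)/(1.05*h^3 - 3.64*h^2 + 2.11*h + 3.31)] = (0.924*h^4 - 10.962*h^3 + 27.1295*h^2 - 28.9032*h + 23.9669)/(1.1025*h^6 - 7.644*h^5 + 17.6806*h^4 - 8.4098*h^3 - 19.6447*h^2 + 13.9682*h + 10.9561)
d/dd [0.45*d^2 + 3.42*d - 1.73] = 0.9*d + 3.42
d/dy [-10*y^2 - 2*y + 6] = -20*y - 2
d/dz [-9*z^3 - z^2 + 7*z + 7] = -27*z^2 - 2*z + 7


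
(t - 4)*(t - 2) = t^2 - 6*t + 8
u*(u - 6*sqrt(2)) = u^2 - 6*sqrt(2)*u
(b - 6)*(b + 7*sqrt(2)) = b^2 - 6*b + 7*sqrt(2)*b - 42*sqrt(2)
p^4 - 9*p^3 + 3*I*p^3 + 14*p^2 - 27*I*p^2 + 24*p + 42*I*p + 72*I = (p - 6)*(p - 4)*(p + 1)*(p + 3*I)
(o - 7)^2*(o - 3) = o^3 - 17*o^2 + 91*o - 147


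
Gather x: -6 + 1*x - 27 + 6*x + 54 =7*x + 21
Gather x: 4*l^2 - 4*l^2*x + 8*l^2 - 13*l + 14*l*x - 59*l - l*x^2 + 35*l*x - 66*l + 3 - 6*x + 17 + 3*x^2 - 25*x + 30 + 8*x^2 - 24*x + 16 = 12*l^2 - 138*l + x^2*(11 - l) + x*(-4*l^2 + 49*l - 55) + 66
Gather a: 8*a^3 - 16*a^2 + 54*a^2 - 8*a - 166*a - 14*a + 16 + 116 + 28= 8*a^3 + 38*a^2 - 188*a + 160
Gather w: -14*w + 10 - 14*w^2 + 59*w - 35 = -14*w^2 + 45*w - 25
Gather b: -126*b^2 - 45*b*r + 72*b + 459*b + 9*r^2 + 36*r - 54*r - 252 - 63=-126*b^2 + b*(531 - 45*r) + 9*r^2 - 18*r - 315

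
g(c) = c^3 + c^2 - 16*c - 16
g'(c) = 3*c^2 + 2*c - 16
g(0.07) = -17.11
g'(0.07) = -15.85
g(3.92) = -3.12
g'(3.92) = 37.94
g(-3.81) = 4.17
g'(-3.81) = 19.93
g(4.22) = 9.44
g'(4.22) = 45.87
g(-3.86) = 3.15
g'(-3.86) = 20.98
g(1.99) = -36.00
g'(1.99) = -0.14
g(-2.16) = 13.15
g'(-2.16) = -6.32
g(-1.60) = 8.06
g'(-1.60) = -11.52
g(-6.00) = -100.00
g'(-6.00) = 80.00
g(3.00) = -28.00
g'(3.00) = 17.00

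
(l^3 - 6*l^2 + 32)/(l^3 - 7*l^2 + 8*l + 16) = (l + 2)/(l + 1)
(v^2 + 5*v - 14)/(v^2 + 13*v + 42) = (v - 2)/(v + 6)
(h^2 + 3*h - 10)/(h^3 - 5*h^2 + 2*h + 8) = (h + 5)/(h^2 - 3*h - 4)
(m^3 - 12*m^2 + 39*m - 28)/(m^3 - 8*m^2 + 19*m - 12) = (m - 7)/(m - 3)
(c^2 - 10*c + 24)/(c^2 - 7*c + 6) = (c - 4)/(c - 1)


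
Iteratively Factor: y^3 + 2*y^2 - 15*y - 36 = (y + 3)*(y^2 - y - 12) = (y - 4)*(y + 3)*(y + 3)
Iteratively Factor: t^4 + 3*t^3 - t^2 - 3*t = (t - 1)*(t^3 + 4*t^2 + 3*t) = t*(t - 1)*(t^2 + 4*t + 3) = t*(t - 1)*(t + 1)*(t + 3)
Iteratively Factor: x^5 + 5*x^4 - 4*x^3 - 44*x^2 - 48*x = (x + 2)*(x^4 + 3*x^3 - 10*x^2 - 24*x) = (x + 2)*(x + 4)*(x^3 - x^2 - 6*x) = x*(x + 2)*(x + 4)*(x^2 - x - 6) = x*(x - 3)*(x + 2)*(x + 4)*(x + 2)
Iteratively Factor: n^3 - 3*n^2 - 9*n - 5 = (n + 1)*(n^2 - 4*n - 5) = (n + 1)^2*(n - 5)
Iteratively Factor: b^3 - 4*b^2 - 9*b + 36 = (b - 4)*(b^2 - 9) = (b - 4)*(b + 3)*(b - 3)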